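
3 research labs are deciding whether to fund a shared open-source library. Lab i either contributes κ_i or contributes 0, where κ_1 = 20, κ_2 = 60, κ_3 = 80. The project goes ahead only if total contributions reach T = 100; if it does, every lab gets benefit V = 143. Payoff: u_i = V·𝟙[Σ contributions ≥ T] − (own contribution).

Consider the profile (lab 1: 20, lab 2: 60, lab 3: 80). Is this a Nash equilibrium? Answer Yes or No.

Total = 160 ≥ 100: provided.
Lab 1 (pledges 20, payoff 123): dropping to 0 → total 140, payoff 143. Profitable deviation.

No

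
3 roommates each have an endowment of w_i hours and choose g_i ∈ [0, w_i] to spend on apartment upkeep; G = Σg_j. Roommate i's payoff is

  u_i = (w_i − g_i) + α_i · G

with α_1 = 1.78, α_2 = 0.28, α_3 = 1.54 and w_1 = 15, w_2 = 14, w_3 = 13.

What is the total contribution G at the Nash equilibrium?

∂u_i/∂g_i = α_i − 1, so roommate i contributes w_i if α_i > 1, else 0.
α_i > 1 for i ∈ {1, 3}; NE contributions (15, 0, 13), G = 28.

28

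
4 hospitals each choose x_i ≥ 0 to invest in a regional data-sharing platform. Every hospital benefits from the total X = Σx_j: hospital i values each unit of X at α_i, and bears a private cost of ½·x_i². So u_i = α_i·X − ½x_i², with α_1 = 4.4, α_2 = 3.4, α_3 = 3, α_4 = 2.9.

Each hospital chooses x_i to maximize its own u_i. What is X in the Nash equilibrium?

13.7

Hospital i's FOC: ∂u_i/∂x_i = α_i − x_i = 0, so x_i* = α_i.
NE contributions = (4.4, 3.4, 3, 2.9); X = 13.7.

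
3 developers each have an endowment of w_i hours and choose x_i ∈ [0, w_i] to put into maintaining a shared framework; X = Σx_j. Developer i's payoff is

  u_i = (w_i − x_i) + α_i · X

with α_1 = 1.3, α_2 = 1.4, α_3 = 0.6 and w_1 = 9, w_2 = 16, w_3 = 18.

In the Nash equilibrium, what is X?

∂u_i/∂x_i = α_i − 1, so developer i contributes w_i if α_i > 1, else 0.
α_i > 1 for i ∈ {1, 2}; NE contributions (9, 16, 0), X = 25.

25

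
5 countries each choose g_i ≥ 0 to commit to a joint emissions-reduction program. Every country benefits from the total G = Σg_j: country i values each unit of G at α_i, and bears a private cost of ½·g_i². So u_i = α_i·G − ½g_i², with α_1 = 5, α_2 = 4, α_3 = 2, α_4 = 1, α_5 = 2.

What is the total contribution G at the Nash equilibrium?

Country i's FOC: ∂u_i/∂g_i = α_i − g_i = 0, so g_i* = α_i.
NE contributions = (5, 4, 2, 1, 2); G = 14.

14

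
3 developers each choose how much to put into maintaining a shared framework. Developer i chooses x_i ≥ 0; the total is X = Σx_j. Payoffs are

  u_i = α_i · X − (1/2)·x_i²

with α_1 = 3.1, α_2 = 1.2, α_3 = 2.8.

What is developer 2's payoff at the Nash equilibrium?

7.8

Developer i's FOC: ∂u_i/∂x_i = α_i − x_i = 0, so x_i* = α_i.
NE contributions = (3.1, 1.2, 2.8); X = 7.1.
u_2 = α_2·X − ½·(x_2)² = 1.2·7.1 − ½·1.2² = 7.8.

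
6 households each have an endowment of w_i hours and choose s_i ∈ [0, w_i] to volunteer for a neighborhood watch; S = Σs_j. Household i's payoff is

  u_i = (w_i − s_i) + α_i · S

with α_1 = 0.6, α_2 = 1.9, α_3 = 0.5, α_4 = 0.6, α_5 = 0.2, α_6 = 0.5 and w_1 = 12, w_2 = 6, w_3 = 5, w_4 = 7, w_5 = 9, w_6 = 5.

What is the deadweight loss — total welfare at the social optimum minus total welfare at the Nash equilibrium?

125.4

∂u_i/∂s_i = α_i − 1, so household i contributes w_i if α_i > 1, else 0.
α_i > 1 for i ∈ {2}; NE contributions (0, 6, 0, 0, 0, 0), S = 6.
W^NE = Σw_i − S^NE + (Σα_i)·S^NE = 44 + 3.3·6 = 63.8.
Planner: ∂(Σu_j)/∂s_i = Σα_j − 1 = 3.3 > 0, so everyone contributes w_i; S^SO = 44, W^SO = 44 + 3.3·44 = 189.2.
Deadweight loss = 125.4.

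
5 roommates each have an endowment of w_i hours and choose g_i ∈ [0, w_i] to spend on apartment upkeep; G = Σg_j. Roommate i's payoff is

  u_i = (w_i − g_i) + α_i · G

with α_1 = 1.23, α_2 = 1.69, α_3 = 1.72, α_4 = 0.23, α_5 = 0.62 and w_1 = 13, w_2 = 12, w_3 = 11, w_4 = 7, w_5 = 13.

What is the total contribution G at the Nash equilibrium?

36

∂u_i/∂g_i = α_i − 1, so roommate i contributes w_i if α_i > 1, else 0.
α_i > 1 for i ∈ {1, 2, 3}; NE contributions (13, 12, 11, 0, 0), G = 36.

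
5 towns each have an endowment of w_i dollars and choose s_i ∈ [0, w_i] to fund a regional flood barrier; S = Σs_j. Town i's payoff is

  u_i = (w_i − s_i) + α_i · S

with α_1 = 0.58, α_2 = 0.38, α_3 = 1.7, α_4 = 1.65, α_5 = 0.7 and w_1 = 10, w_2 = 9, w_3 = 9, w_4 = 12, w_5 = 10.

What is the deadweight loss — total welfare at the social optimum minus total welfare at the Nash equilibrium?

116.29

∂u_i/∂s_i = α_i − 1, so town i contributes w_i if α_i > 1, else 0.
α_i > 1 for i ∈ {3, 4}; NE contributions (0, 0, 9, 12, 0), S = 21.
W^NE = Σw_i − S^NE + (Σα_i)·S^NE = 50 + 4.01·21 = 134.21.
Planner: ∂(Σu_j)/∂s_i = Σα_j − 1 = 4.01 > 0, so everyone contributes w_i; S^SO = 50, W^SO = 50 + 4.01·50 = 250.5.
Deadweight loss = 116.29.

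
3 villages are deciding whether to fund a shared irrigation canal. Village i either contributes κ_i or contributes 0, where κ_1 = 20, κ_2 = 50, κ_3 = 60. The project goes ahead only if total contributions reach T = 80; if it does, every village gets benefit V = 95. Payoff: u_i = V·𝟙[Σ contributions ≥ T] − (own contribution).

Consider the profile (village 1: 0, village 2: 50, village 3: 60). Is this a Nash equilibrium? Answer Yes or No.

Total = 110 ≥ 80: provided.
Village 1 (pledges 0, payoff 95): pledging 20 → total 130, payoff 75. No gain.
Village 2 (pledges 50, payoff 45): dropping to 0 → total 60, payoff 0. No gain.
Village 3 (pledges 60, payoff 35): dropping to 0 → total 50, payoff 0. No gain.

Yes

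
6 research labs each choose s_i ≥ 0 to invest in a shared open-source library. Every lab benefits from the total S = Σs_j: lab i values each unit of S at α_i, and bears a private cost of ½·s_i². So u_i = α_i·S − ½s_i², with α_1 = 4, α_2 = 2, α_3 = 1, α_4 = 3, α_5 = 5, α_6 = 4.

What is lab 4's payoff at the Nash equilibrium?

Lab i's FOC: ∂u_i/∂s_i = α_i − s_i = 0, so s_i* = α_i.
NE contributions = (4, 2, 1, 3, 5, 4); S = 19.
u_4 = α_4·S − ½·(s_4)² = 3·19 − ½·3² = 52.5.

52.5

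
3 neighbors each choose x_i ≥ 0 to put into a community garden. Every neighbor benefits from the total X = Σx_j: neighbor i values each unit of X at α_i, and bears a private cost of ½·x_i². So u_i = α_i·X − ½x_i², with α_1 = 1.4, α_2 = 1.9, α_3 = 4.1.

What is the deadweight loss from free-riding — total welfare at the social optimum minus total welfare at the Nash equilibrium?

38.57

Neighbor i's FOC: ∂u_i/∂x_i = α_i − x_i = 0, so x_i* = α_i.
NE contributions = (1.4, 1.9, 4.1); X = 7.4.
W^NE = (Σα)·X − ½Σα_i² = 7.4² − ½·22.38 = 43.57.
Planner sets x_i = Σα_j = 7.4 for every i, so X^SO = 3·7.4 = 22.2.
W^SO = (Σα)·X^SO − ½·3·(Σα)² = (3/2)·7.4² = 82.14.
Deadweight loss = W^SO − W^NE = 38.57.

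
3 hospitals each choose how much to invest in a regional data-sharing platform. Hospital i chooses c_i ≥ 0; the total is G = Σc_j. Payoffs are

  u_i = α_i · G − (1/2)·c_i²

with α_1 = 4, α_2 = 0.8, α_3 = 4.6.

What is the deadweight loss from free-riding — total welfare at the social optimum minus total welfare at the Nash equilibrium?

63.08

Hospital i's FOC: ∂u_i/∂c_i = α_i − c_i = 0, so c_i* = α_i.
NE contributions = (4, 0.8, 4.6); G = 9.4.
W^NE = (Σα)·G − ½Σα_i² = 9.4² − ½·37.8 = 69.46.
Planner sets c_i = Σα_j = 9.4 for every i, so G^SO = 3·9.4 = 28.2.
W^SO = (Σα)·G^SO − ½·3·(Σα)² = (3/2)·9.4² = 132.54.
Deadweight loss = W^SO − W^NE = 63.08.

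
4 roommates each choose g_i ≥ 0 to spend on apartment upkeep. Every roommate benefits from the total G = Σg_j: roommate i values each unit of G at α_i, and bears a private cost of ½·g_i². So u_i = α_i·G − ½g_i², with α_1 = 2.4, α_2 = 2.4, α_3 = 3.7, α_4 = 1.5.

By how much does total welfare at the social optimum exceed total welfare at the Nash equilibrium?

Roommate i's FOC: ∂u_i/∂g_i = α_i − g_i = 0, so g_i* = α_i.
NE contributions = (2.4, 2.4, 3.7, 1.5); G = 10.
W^NE = (Σα)·G − ½Σα_i² = 10² − ½·27.46 = 86.27.
Planner sets g_i = Σα_j = 10 for every i, so G^SO = 4·10 = 40.
W^SO = (Σα)·G^SO − ½·4·(Σα)² = (4/2)·10² = 200.
Deadweight loss = W^SO − W^NE = 113.73.

113.73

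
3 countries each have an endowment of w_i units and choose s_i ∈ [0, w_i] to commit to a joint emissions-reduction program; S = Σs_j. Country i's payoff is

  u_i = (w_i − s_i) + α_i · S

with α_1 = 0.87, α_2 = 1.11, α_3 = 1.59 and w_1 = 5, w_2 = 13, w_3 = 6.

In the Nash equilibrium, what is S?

∂u_i/∂s_i = α_i − 1, so country i contributes w_i if α_i > 1, else 0.
α_i > 1 for i ∈ {2, 3}; NE contributions (0, 13, 6), S = 19.

19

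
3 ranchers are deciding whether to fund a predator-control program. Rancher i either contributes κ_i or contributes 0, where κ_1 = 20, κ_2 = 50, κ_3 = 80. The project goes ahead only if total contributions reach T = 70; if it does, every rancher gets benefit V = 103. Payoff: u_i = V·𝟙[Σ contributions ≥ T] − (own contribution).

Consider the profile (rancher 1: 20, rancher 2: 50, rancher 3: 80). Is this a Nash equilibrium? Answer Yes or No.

Total = 150 ≥ 70: provided.
Rancher 1 (pledges 20, payoff 83): dropping to 0 → total 130, payoff 103. Profitable deviation.

No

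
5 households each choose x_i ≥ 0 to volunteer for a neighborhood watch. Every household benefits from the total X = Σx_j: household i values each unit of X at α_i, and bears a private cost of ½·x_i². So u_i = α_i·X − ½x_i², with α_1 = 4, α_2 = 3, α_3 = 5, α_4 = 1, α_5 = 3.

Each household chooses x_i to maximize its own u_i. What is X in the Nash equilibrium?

16

Household i's FOC: ∂u_i/∂x_i = α_i − x_i = 0, so x_i* = α_i.
NE contributions = (4, 3, 5, 1, 3); X = 16.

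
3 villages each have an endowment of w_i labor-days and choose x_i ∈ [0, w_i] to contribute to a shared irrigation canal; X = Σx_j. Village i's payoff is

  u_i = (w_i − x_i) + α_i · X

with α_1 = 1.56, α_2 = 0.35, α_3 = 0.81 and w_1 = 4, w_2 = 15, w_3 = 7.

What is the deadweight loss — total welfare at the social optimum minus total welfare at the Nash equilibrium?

∂u_i/∂x_i = α_i − 1, so village i contributes w_i if α_i > 1, else 0.
α_i > 1 for i ∈ {1}; NE contributions (4, 0, 0), X = 4.
W^NE = Σw_i − X^NE + (Σα_i)·X^NE = 26 + 1.72·4 = 32.88.
Planner: ∂(Σu_j)/∂x_i = Σα_j − 1 = 1.72 > 0, so everyone contributes w_i; X^SO = 26, W^SO = 26 + 1.72·26 = 70.72.
Deadweight loss = 37.84.

37.84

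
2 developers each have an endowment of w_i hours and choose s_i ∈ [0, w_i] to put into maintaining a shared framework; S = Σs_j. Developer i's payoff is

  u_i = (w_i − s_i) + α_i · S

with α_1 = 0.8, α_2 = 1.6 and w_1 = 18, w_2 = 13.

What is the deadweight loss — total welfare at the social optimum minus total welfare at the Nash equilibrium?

∂u_i/∂s_i = α_i − 1, so developer i contributes w_i if α_i > 1, else 0.
α_i > 1 for i ∈ {2}; NE contributions (0, 13), S = 13.
W^NE = Σw_i − S^NE + (Σα_i)·S^NE = 31 + 1.4·13 = 49.2.
Planner: ∂(Σu_j)/∂s_i = Σα_j − 1 = 1.4 > 0, so everyone contributes w_i; S^SO = 31, W^SO = 31 + 1.4·31 = 74.4.
Deadweight loss = 25.2.

25.2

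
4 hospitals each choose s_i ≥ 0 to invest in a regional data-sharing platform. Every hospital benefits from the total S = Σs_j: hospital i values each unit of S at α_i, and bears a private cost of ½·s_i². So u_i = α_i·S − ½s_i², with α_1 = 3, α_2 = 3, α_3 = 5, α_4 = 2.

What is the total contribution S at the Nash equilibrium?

Hospital i's FOC: ∂u_i/∂s_i = α_i − s_i = 0, so s_i* = α_i.
NE contributions = (3, 3, 5, 2); S = 13.

13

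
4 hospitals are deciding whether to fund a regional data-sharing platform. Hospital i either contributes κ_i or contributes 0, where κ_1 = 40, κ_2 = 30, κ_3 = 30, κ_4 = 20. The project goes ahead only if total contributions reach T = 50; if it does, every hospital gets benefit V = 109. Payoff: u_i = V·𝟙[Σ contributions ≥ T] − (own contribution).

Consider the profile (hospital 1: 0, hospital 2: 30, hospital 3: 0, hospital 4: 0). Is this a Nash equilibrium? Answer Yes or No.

Total = 30 < 50: not provided.
Hospital 1 (pledges 0, payoff 0): pledging 40 → total 70, payoff 69. Profitable deviation.

No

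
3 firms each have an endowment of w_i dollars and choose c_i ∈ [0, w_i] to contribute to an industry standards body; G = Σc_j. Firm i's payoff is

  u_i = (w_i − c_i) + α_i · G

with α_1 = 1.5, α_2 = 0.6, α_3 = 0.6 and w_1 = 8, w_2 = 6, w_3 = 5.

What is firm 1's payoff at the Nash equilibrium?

∂u_i/∂c_i = α_i − 1, so firm i contributes w_i if α_i > 1, else 0.
α_i > 1 for i ∈ {1}; NE contributions (8, 0, 0), G = 8.
u_1 = (8 − 8) + 1.5·8 = 12.

12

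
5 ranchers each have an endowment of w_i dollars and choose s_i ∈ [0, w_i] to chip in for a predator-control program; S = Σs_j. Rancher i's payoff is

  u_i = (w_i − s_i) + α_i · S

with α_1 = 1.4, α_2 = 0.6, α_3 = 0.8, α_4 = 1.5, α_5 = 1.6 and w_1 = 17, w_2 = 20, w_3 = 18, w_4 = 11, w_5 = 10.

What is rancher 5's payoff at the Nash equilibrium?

∂u_i/∂s_i = α_i − 1, so rancher i contributes w_i if α_i > 1, else 0.
α_i > 1 for i ∈ {1, 4, 5}; NE contributions (17, 0, 0, 11, 10), S = 38.
u_5 = (10 − 10) + 1.6·38 = 60.8.

60.8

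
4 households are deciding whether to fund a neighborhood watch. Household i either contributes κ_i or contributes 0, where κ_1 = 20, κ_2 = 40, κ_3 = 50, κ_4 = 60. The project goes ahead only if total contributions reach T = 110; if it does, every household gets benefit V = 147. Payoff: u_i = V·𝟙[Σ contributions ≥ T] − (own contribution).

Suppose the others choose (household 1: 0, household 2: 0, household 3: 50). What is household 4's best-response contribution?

60

Others' total = 50. Contributing 60 brings total to 110 ≥ 110: gain V − κ_4 = 87.
Best response: 60.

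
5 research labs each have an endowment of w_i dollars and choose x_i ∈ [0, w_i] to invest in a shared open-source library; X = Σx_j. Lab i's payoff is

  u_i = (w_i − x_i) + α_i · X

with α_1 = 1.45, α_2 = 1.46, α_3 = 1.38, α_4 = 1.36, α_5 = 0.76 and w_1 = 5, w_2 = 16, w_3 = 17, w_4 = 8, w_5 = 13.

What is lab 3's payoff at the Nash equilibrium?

63.48

∂u_i/∂x_i = α_i − 1, so lab i contributes w_i if α_i > 1, else 0.
α_i > 1 for i ∈ {1, 2, 3, 4}; NE contributions (5, 16, 17, 8, 0), X = 46.
u_3 = (17 − 17) + 1.38·46 = 63.48.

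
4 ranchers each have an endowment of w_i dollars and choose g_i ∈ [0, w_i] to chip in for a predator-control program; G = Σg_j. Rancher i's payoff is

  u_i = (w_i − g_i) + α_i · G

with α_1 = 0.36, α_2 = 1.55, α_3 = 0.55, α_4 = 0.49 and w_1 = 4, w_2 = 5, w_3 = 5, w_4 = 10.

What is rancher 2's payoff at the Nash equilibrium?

7.75

∂u_i/∂g_i = α_i − 1, so rancher i contributes w_i if α_i > 1, else 0.
α_i > 1 for i ∈ {2}; NE contributions (0, 5, 0, 0), G = 5.
u_2 = (5 − 5) + 1.55·5 = 7.75.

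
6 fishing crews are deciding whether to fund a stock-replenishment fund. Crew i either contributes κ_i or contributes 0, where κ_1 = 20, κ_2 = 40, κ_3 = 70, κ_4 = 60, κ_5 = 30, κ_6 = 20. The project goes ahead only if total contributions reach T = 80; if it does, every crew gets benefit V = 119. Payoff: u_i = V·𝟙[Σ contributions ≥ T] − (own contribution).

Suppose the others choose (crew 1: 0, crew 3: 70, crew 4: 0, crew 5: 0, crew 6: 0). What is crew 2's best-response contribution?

40

Others' total = 70. Contributing 40 brings total to 110 ≥ 80: gain V − κ_2 = 79.
Best response: 40.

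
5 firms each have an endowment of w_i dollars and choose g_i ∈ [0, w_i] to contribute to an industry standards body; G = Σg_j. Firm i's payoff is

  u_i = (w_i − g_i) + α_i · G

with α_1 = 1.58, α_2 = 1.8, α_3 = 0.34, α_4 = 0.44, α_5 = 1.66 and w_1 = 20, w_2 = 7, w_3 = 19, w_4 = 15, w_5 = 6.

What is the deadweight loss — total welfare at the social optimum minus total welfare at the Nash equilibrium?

∂u_i/∂g_i = α_i − 1, so firm i contributes w_i if α_i > 1, else 0.
α_i > 1 for i ∈ {1, 2, 5}; NE contributions (20, 7, 0, 0, 6), G = 33.
W^NE = Σw_i − G^NE + (Σα_i)·G^NE = 67 + 4.82·33 = 226.06.
Planner: ∂(Σu_j)/∂g_i = Σα_j − 1 = 4.82 > 0, so everyone contributes w_i; G^SO = 67, W^SO = 67 + 4.82·67 = 389.94.
Deadweight loss = 163.88.

163.88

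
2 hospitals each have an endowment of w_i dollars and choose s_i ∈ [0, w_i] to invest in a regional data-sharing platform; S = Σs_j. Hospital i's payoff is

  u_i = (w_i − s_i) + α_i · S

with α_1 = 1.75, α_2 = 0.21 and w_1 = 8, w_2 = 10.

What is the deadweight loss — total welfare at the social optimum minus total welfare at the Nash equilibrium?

9.6

∂u_i/∂s_i = α_i − 1, so hospital i contributes w_i if α_i > 1, else 0.
α_i > 1 for i ∈ {1}; NE contributions (8, 0), S = 8.
W^NE = Σw_i − S^NE + (Σα_i)·S^NE = 18 + 0.96·8 = 25.68.
Planner: ∂(Σu_j)/∂s_i = Σα_j − 1 = 0.96 > 0, so everyone contributes w_i; S^SO = 18, W^SO = 18 + 0.96·18 = 35.28.
Deadweight loss = 9.6.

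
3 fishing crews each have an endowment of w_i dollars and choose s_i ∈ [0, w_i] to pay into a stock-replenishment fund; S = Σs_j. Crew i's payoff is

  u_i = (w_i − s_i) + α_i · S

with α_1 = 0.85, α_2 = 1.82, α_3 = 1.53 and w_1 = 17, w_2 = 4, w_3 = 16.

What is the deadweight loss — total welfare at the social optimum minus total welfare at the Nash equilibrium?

54.4

∂u_i/∂s_i = α_i − 1, so crew i contributes w_i if α_i > 1, else 0.
α_i > 1 for i ∈ {2, 3}; NE contributions (0, 4, 16), S = 20.
W^NE = Σw_i − S^NE + (Σα_i)·S^NE = 37 + 3.2·20 = 101.
Planner: ∂(Σu_j)/∂s_i = Σα_j − 1 = 3.2 > 0, so everyone contributes w_i; S^SO = 37, W^SO = 37 + 3.2·37 = 155.4.
Deadweight loss = 54.4.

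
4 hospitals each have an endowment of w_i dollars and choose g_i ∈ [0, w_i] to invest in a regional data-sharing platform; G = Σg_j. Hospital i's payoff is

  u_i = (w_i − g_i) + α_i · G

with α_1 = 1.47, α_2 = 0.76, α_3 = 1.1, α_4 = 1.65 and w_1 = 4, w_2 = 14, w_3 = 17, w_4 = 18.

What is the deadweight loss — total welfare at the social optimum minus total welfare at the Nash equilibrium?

55.72

∂u_i/∂g_i = α_i − 1, so hospital i contributes w_i if α_i > 1, else 0.
α_i > 1 for i ∈ {1, 3, 4}; NE contributions (4, 0, 17, 18), G = 39.
W^NE = Σw_i − G^NE + (Σα_i)·G^NE = 53 + 3.98·39 = 208.22.
Planner: ∂(Σu_j)/∂g_i = Σα_j − 1 = 3.98 > 0, so everyone contributes w_i; G^SO = 53, W^SO = 53 + 3.98·53 = 263.94.
Deadweight loss = 55.72.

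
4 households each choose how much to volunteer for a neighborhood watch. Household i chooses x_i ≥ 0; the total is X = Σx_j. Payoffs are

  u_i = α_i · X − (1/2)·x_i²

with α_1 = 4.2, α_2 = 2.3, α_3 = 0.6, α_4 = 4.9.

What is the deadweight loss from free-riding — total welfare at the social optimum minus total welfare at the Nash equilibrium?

167.65

Household i's FOC: ∂u_i/∂x_i = α_i − x_i = 0, so x_i* = α_i.
NE contributions = (4.2, 2.3, 0.6, 4.9); X = 12.
W^NE = (Σα)·X − ½Σα_i² = 12² − ½·47.3 = 120.35.
Planner sets x_i = Σα_j = 12 for every i, so X^SO = 4·12 = 48.
W^SO = (Σα)·X^SO − ½·4·(Σα)² = (4/2)·12² = 288.
Deadweight loss = W^SO − W^NE = 167.65.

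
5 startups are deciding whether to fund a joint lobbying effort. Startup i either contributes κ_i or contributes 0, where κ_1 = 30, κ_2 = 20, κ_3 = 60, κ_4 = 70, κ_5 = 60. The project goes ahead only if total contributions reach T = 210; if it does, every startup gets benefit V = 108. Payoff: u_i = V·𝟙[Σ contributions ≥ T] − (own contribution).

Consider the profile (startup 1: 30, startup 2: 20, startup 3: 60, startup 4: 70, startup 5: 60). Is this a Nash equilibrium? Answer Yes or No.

Total = 240 ≥ 210: provided.
Startup 1 (pledges 30, payoff 78): dropping to 0 → total 210, payoff 108. Profitable deviation.

No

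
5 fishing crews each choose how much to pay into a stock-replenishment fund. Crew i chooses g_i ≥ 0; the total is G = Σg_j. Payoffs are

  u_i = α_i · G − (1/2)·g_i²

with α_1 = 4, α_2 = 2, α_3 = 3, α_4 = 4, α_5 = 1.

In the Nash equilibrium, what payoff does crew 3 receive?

Crew i's FOC: ∂u_i/∂g_i = α_i − g_i = 0, so g_i* = α_i.
NE contributions = (4, 2, 3, 4, 1); G = 14.
u_3 = α_3·G − ½·(g_3)² = 3·14 − ½·3² = 37.5.

37.5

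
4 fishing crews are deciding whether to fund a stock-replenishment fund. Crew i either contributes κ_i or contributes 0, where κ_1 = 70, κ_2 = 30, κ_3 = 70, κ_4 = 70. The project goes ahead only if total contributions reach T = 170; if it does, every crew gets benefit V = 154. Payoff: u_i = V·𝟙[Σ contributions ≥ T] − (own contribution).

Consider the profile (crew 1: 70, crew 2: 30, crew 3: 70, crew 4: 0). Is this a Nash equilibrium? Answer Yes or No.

Total = 170 ≥ 170: provided.
Crew 1 (pledges 70, payoff 84): dropping to 0 → total 100, payoff 0. No gain.
Crew 2 (pledges 30, payoff 124): dropping to 0 → total 140, payoff 0. No gain.
Crew 3 (pledges 70, payoff 84): dropping to 0 → total 100, payoff 0. No gain.
Crew 4 (pledges 0, payoff 154): pledging 70 → total 240, payoff 84. No gain.

Yes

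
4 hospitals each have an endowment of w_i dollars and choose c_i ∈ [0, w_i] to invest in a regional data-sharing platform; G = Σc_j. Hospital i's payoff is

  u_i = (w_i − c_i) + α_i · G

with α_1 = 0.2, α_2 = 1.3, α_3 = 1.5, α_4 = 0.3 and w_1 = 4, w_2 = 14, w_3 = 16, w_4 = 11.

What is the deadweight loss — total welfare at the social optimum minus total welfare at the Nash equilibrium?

34.5

∂u_i/∂c_i = α_i − 1, so hospital i contributes w_i if α_i > 1, else 0.
α_i > 1 for i ∈ {2, 3}; NE contributions (0, 14, 16, 0), G = 30.
W^NE = Σw_i − G^NE + (Σα_i)·G^NE = 45 + 2.3·30 = 114.
Planner: ∂(Σu_j)/∂c_i = Σα_j − 1 = 2.3 > 0, so everyone contributes w_i; G^SO = 45, W^SO = 45 + 2.3·45 = 148.5.
Deadweight loss = 34.5.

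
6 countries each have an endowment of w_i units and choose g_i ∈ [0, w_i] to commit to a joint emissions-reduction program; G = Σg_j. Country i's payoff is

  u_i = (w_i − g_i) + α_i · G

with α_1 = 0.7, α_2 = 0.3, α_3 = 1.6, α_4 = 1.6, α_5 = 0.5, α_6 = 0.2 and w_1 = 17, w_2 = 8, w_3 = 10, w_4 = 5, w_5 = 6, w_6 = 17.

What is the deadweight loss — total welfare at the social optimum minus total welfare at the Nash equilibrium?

∂u_i/∂g_i = α_i − 1, so country i contributes w_i if α_i > 1, else 0.
α_i > 1 for i ∈ {3, 4}; NE contributions (0, 0, 10, 5, 0, 0), G = 15.
W^NE = Σw_i − G^NE + (Σα_i)·G^NE = 63 + 3.9·15 = 121.5.
Planner: ∂(Σu_j)/∂g_i = Σα_j − 1 = 3.9 > 0, so everyone contributes w_i; G^SO = 63, W^SO = 63 + 3.9·63 = 308.7.
Deadweight loss = 187.2.

187.2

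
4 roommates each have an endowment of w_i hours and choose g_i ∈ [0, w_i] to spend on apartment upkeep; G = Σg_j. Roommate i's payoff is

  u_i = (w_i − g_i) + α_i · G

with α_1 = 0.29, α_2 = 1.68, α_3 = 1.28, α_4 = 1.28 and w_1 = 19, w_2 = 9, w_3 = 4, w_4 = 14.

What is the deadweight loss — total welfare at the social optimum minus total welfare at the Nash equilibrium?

∂u_i/∂g_i = α_i − 1, so roommate i contributes w_i if α_i > 1, else 0.
α_i > 1 for i ∈ {2, 3, 4}; NE contributions (0, 9, 4, 14), G = 27.
W^NE = Σw_i − G^NE + (Σα_i)·G^NE = 46 + 3.53·27 = 141.31.
Planner: ∂(Σu_j)/∂g_i = Σα_j − 1 = 3.53 > 0, so everyone contributes w_i; G^SO = 46, W^SO = 46 + 3.53·46 = 208.38.
Deadweight loss = 67.07.

67.07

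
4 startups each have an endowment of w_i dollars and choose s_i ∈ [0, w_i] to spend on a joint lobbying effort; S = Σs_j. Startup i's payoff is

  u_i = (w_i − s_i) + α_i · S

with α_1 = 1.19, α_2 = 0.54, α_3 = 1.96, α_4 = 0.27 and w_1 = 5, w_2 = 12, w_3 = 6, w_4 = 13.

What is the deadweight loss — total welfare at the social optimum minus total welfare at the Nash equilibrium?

∂u_i/∂s_i = α_i − 1, so startup i contributes w_i if α_i > 1, else 0.
α_i > 1 for i ∈ {1, 3}; NE contributions (5, 0, 6, 0), S = 11.
W^NE = Σw_i − S^NE + (Σα_i)·S^NE = 36 + 2.96·11 = 68.56.
Planner: ∂(Σu_j)/∂s_i = Σα_j − 1 = 2.96 > 0, so everyone contributes w_i; S^SO = 36, W^SO = 36 + 2.96·36 = 142.56.
Deadweight loss = 74.

74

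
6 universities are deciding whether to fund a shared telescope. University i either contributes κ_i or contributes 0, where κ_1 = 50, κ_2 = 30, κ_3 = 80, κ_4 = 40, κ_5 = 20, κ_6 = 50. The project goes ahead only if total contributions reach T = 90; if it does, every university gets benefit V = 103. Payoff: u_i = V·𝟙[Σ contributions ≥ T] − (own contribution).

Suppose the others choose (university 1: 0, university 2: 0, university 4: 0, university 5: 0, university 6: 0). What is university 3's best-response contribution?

Others' total = 0. Even contributing 80 gives 80 < 90: no benefit either way.
Best response: 0.

0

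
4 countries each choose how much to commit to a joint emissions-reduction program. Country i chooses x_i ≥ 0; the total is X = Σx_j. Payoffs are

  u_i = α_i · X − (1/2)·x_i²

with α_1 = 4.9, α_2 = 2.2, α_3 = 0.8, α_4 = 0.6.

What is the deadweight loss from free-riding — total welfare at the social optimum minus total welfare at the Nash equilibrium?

Country i's FOC: ∂u_i/∂x_i = α_i − x_i = 0, so x_i* = α_i.
NE contributions = (4.9, 2.2, 0.8, 0.6); X = 8.5.
W^NE = (Σα)·X − ½Σα_i² = 8.5² − ½·29.85 = 57.325.
Planner sets x_i = Σα_j = 8.5 for every i, so X^SO = 4·8.5 = 34.
W^SO = (Σα)·X^SO − ½·4·(Σα)² = (4/2)·8.5² = 144.5.
Deadweight loss = W^SO − W^NE = 87.175.

87.175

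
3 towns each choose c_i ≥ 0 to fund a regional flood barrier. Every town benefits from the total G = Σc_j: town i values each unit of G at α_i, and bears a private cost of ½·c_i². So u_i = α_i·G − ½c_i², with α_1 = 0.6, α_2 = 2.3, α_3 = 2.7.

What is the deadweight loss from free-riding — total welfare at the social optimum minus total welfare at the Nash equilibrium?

Town i's FOC: ∂u_i/∂c_i = α_i − c_i = 0, so c_i* = α_i.
NE contributions = (0.6, 2.3, 2.7); G = 5.6.
W^NE = (Σα)·G − ½Σα_i² = 5.6² − ½·12.94 = 24.89.
Planner sets c_i = Σα_j = 5.6 for every i, so G^SO = 3·5.6 = 16.8.
W^SO = (Σα)·G^SO − ½·3·(Σα)² = (3/2)·5.6² = 47.04.
Deadweight loss = W^SO − W^NE = 22.15.

22.15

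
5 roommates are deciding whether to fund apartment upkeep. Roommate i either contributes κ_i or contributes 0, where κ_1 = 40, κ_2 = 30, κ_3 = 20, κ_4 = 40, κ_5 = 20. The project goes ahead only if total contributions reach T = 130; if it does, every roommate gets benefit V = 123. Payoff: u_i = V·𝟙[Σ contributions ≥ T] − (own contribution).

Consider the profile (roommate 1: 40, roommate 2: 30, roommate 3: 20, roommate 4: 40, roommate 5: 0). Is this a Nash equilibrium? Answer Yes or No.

Yes

Total = 130 ≥ 130: provided.
Roommate 1 (pledges 40, payoff 83): dropping to 0 → total 90, payoff 0. No gain.
Roommate 2 (pledges 30, payoff 93): dropping to 0 → total 100, payoff 0. No gain.
Roommate 3 (pledges 20, payoff 103): dropping to 0 → total 110, payoff 0. No gain.
Roommate 4 (pledges 40, payoff 83): dropping to 0 → total 90, payoff 0. No gain.
Roommate 5 (pledges 0, payoff 123): pledging 20 → total 150, payoff 103. No gain.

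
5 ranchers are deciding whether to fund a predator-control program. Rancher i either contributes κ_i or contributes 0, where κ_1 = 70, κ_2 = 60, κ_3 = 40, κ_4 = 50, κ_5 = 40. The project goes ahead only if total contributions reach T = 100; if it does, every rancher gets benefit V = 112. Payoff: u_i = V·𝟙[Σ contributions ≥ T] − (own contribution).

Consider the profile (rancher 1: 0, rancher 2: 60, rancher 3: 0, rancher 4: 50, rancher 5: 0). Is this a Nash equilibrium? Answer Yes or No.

Yes

Total = 110 ≥ 100: provided.
Rancher 1 (pledges 0, payoff 112): pledging 70 → total 180, payoff 42. No gain.
Rancher 2 (pledges 60, payoff 52): dropping to 0 → total 50, payoff 0. No gain.
Rancher 3 (pledges 0, payoff 112): pledging 40 → total 150, payoff 72. No gain.
Rancher 4 (pledges 50, payoff 62): dropping to 0 → total 60, payoff 0. No gain.
Rancher 5 (pledges 0, payoff 112): pledging 40 → total 150, payoff 72. No gain.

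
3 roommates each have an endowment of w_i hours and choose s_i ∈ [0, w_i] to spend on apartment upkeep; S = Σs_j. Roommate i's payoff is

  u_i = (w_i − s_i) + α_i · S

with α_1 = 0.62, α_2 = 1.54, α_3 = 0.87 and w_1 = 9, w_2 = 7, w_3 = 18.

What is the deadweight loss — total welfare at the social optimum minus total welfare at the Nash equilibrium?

∂u_i/∂s_i = α_i − 1, so roommate i contributes w_i if α_i > 1, else 0.
α_i > 1 for i ∈ {2}; NE contributions (0, 7, 0), S = 7.
W^NE = Σw_i − S^NE + (Σα_i)·S^NE = 34 + 2.03·7 = 48.21.
Planner: ∂(Σu_j)/∂s_i = Σα_j − 1 = 2.03 > 0, so everyone contributes w_i; S^SO = 34, W^SO = 34 + 2.03·34 = 103.02.
Deadweight loss = 54.81.

54.81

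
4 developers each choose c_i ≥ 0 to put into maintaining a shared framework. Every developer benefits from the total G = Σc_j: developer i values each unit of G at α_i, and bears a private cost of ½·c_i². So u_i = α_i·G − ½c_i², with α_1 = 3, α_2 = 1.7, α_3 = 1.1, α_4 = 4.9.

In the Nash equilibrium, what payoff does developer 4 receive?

Developer i's FOC: ∂u_i/∂c_i = α_i − c_i = 0, so c_i* = α_i.
NE contributions = (3, 1.7, 1.1, 4.9); G = 10.7.
u_4 = α_4·G − ½·(c_4)² = 4.9·10.7 − ½·4.9² = 40.425.

40.425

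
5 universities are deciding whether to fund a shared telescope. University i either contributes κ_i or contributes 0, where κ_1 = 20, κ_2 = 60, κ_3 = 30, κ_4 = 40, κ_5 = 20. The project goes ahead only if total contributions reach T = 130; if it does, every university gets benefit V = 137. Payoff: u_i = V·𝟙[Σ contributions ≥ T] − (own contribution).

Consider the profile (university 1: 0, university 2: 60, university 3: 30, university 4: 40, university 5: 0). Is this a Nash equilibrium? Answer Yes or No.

Yes

Total = 130 ≥ 130: provided.
University 1 (pledges 0, payoff 137): pledging 20 → total 150, payoff 117. No gain.
University 2 (pledges 60, payoff 77): dropping to 0 → total 70, payoff 0. No gain.
University 3 (pledges 30, payoff 107): dropping to 0 → total 100, payoff 0. No gain.
University 4 (pledges 40, payoff 97): dropping to 0 → total 90, payoff 0. No gain.
University 5 (pledges 0, payoff 137): pledging 20 → total 150, payoff 117. No gain.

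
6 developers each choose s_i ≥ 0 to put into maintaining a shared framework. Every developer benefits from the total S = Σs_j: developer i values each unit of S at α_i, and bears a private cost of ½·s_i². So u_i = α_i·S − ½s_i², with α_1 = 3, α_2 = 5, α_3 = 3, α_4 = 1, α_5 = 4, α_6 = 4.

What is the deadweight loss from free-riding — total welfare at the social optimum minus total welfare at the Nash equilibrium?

838

Developer i's FOC: ∂u_i/∂s_i = α_i − s_i = 0, so s_i* = α_i.
NE contributions = (3, 5, 3, 1, 4, 4); S = 20.
W^NE = (Σα)·S − ½Σα_i² = 20² − ½·76 = 362.
Planner sets s_i = Σα_j = 20 for every i, so S^SO = 6·20 = 120.
W^SO = (Σα)·S^SO − ½·6·(Σα)² = (6/2)·20² = 1200.
Deadweight loss = W^SO − W^NE = 838.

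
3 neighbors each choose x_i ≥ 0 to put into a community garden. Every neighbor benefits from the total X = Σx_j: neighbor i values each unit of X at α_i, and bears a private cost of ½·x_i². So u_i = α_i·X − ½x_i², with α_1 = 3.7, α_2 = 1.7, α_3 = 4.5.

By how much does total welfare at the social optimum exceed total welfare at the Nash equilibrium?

Neighbor i's FOC: ∂u_i/∂x_i = α_i − x_i = 0, so x_i* = α_i.
NE contributions = (3.7, 1.7, 4.5); X = 9.9.
W^NE = (Σα)·X − ½Σα_i² = 9.9² − ½·36.83 = 79.595.
Planner sets x_i = Σα_j = 9.9 for every i, so X^SO = 3·9.9 = 29.7.
W^SO = (Σα)·X^SO − ½·3·(Σα)² = (3/2)·9.9² = 147.015.
Deadweight loss = W^SO − W^NE = 67.42.

67.42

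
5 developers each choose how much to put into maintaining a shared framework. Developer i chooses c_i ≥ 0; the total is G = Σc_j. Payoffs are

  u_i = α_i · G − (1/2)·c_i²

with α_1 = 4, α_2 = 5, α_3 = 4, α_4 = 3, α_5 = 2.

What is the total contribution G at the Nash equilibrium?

18

Developer i's FOC: ∂u_i/∂c_i = α_i − c_i = 0, so c_i* = α_i.
NE contributions = (4, 5, 4, 3, 2); G = 18.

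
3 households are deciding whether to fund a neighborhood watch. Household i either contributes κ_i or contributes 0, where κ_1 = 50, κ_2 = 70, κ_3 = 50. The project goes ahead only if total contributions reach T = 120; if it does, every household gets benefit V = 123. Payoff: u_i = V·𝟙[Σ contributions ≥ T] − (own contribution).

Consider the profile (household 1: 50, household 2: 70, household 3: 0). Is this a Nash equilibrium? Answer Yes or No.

Yes

Total = 120 ≥ 120: provided.
Household 1 (pledges 50, payoff 73): dropping to 0 → total 70, payoff 0. No gain.
Household 2 (pledges 70, payoff 53): dropping to 0 → total 50, payoff 0. No gain.
Household 3 (pledges 0, payoff 123): pledging 50 → total 170, payoff 73. No gain.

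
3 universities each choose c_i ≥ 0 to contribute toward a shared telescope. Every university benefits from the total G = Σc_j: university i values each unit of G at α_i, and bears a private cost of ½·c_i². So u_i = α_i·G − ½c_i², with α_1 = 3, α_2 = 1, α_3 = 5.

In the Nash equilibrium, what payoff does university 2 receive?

8.5

University i's FOC: ∂u_i/∂c_i = α_i − c_i = 0, so c_i* = α_i.
NE contributions = (3, 1, 5); G = 9.
u_2 = α_2·G − ½·(c_2)² = 1·9 − ½·1² = 8.5.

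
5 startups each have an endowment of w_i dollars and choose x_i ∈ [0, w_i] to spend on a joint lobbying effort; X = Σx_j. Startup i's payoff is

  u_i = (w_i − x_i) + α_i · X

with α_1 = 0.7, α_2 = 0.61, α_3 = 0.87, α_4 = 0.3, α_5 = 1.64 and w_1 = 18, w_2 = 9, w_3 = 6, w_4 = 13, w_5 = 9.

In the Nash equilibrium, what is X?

9

∂u_i/∂x_i = α_i − 1, so startup i contributes w_i if α_i > 1, else 0.
α_i > 1 for i ∈ {5}; NE contributions (0, 0, 0, 0, 9), X = 9.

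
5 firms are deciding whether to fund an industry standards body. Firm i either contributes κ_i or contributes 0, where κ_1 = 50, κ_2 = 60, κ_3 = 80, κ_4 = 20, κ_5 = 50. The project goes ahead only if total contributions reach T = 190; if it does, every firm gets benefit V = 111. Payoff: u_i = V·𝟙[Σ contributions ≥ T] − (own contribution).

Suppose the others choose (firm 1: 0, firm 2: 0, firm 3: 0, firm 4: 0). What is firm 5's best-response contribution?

Others' total = 0. Even contributing 50 gives 50 < 190: no benefit either way.
Best response: 0.

0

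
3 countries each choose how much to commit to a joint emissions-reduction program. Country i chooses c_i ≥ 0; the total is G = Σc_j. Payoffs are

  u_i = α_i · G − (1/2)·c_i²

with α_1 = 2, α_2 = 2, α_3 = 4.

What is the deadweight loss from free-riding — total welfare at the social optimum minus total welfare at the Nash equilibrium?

Country i's FOC: ∂u_i/∂c_i = α_i − c_i = 0, so c_i* = α_i.
NE contributions = (2, 2, 4); G = 8.
W^NE = (Σα)·G − ½Σα_i² = 8² − ½·24 = 52.
Planner sets c_i = Σα_j = 8 for every i, so G^SO = 3·8 = 24.
W^SO = (Σα)·G^SO − ½·3·(Σα)² = (3/2)·8² = 96.
Deadweight loss = W^SO − W^NE = 44.

44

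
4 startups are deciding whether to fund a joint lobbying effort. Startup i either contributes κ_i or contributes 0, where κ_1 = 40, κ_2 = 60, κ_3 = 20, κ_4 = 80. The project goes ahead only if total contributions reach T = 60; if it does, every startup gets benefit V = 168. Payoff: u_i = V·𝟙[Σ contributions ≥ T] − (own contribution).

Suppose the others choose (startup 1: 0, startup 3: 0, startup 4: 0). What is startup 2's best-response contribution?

60

Others' total = 0. Contributing 60 brings total to 60 ≥ 60: gain V − κ_2 = 108.
Best response: 60.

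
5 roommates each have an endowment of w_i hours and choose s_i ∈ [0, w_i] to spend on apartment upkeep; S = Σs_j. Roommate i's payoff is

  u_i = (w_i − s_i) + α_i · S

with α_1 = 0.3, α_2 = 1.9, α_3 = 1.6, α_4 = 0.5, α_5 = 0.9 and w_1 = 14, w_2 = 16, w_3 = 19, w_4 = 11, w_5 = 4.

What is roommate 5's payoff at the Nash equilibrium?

∂u_i/∂s_i = α_i − 1, so roommate i contributes w_i if α_i > 1, else 0.
α_i > 1 for i ∈ {2, 3}; NE contributions (0, 16, 19, 0, 0), S = 35.
u_5 = (4 − 0) + 0.9·35 = 35.5.

35.5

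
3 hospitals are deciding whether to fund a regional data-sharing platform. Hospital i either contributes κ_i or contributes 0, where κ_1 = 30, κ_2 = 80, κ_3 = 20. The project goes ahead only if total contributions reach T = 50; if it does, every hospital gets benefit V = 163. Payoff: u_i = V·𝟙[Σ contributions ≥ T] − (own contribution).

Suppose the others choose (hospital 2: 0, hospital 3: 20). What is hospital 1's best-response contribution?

30

Others' total = 20. Contributing 30 brings total to 50 ≥ 50: gain V − κ_1 = 133.
Best response: 30.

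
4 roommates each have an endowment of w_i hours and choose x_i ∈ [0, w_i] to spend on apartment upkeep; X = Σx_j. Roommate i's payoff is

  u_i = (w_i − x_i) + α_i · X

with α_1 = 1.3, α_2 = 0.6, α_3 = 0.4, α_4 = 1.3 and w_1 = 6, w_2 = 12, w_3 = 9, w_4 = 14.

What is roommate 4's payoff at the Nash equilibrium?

26

∂u_i/∂x_i = α_i − 1, so roommate i contributes w_i if α_i > 1, else 0.
α_i > 1 for i ∈ {1, 4}; NE contributions (6, 0, 0, 14), X = 20.
u_4 = (14 − 14) + 1.3·20 = 26.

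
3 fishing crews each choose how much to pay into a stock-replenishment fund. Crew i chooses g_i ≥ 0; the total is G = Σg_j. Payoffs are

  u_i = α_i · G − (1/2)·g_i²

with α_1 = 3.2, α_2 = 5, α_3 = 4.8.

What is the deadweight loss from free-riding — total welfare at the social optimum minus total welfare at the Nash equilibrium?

113.64

Crew i's FOC: ∂u_i/∂g_i = α_i − g_i = 0, so g_i* = α_i.
NE contributions = (3.2, 5, 4.8); G = 13.
W^NE = (Σα)·G − ½Σα_i² = 13² − ½·58.28 = 139.86.
Planner sets g_i = Σα_j = 13 for every i, so G^SO = 3·13 = 39.
W^SO = (Σα)·G^SO − ½·3·(Σα)² = (3/2)·13² = 253.5.
Deadweight loss = W^SO − W^NE = 113.64.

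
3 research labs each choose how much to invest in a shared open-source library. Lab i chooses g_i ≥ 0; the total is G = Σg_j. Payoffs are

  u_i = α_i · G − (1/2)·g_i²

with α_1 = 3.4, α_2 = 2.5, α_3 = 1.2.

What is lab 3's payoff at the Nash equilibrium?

Lab i's FOC: ∂u_i/∂g_i = α_i − g_i = 0, so g_i* = α_i.
NE contributions = (3.4, 2.5, 1.2); G = 7.1.
u_3 = α_3·G − ½·(g_3)² = 1.2·7.1 − ½·1.2² = 7.8.

7.8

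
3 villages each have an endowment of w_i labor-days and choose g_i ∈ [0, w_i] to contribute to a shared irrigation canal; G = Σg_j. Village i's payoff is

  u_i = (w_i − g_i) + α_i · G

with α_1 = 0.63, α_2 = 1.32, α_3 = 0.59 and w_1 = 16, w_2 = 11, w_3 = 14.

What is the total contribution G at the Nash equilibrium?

∂u_i/∂g_i = α_i − 1, so village i contributes w_i if α_i > 1, else 0.
α_i > 1 for i ∈ {2}; NE contributions (0, 11, 0), G = 11.

11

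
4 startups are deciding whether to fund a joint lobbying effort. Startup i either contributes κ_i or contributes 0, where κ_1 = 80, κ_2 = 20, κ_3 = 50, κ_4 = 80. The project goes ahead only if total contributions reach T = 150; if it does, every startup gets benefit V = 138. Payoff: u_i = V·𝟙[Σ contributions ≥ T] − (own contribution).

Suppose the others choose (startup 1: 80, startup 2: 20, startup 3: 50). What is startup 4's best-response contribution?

Others' total = 150 ≥ 150; contributing adds cost 80 for no extra benefit.
Best response: 0.

0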